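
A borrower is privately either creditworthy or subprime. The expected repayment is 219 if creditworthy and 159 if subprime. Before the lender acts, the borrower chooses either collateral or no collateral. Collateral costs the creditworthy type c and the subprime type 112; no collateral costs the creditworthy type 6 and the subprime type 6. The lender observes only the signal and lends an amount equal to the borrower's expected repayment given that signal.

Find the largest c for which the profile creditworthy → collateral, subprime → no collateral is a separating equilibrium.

Under separation: collateral → creditworthy (pays 219); no collateral → subprime (pays 159).
Subprime: 159 − 6 = 153 ≥ 219 − 112 = 107. Holds regardless of c. ✓
Creditworthy: 219 − c ≥ 159 − 6, so c ≤ 219 − 153 = 66.

66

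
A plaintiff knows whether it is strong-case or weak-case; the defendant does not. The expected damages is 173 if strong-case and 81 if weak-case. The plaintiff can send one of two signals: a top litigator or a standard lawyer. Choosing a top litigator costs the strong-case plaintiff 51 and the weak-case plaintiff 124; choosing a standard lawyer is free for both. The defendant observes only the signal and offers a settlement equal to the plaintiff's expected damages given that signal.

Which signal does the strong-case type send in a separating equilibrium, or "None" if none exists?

Try strong-case → top litigator, weak-case → standard lawyer:
  If types separate, top litigator earns payment 173 and standard lawyer earns 81.
  Strong-case: top litigator gives 173 − 51 = 122; standard lawyer gives 81 − 0 = 81. No deviation. ✓
  Weak-case: standard lawyer gives 81 − 0 = 81; top litigator gives 173 − 124 = 49. No deviation. ✓
Both hold — the strong-case type sends top litigator.

top litigator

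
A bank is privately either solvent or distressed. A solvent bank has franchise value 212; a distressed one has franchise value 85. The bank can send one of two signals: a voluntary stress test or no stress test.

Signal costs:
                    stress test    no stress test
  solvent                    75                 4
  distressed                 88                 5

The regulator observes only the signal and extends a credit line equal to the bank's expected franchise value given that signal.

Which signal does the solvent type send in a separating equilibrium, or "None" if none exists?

Try solvent → stress test, distressed → no stress test:
  Under separation the regulator infers type exactly: stress test → solvent (pays 212), no stress test → distressed (pays 85).
  Solvent: stress test gives 212 − 75 = 137; no stress test gives 85 − 4 = 81. No deviation. ✓
  Distressed: no stress test gives 85 − 5 = 80; stress test gives 212 − 88 = 124. Would deviate. ✗
Try solvent → no stress test, distressed → stress test:
  Under separation the regulator infers type exactly: no stress test → solvent (pays 212), stress test → distressed (pays 85).
  Solvent: no stress test gives 212 − 4 = 208; stress test gives 85 − 75 = 10. No deviation. ✓
  Distressed: stress test gives 85 − 88 = -3; no stress test gives 212 − 5 = 207. Would deviate. ✗
Neither assignment is incentive-compatible.

None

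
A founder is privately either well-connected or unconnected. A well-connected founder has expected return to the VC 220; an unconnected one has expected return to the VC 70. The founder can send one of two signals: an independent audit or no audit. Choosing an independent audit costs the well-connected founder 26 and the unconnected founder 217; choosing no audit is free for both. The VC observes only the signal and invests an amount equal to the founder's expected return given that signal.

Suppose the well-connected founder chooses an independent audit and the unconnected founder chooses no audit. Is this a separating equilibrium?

If types separate, audit earns payment 220 and no audit earns 70.
Well-connected: audit gives 220 − 26 = 194; no audit gives 70 − 0 = 70. No deviation. ✓
Unconnected: no audit gives 70 − 0 = 70; audit gives 220 − 217 = 3. No deviation. ✓
Neither type gains from mimicking the other.

Yes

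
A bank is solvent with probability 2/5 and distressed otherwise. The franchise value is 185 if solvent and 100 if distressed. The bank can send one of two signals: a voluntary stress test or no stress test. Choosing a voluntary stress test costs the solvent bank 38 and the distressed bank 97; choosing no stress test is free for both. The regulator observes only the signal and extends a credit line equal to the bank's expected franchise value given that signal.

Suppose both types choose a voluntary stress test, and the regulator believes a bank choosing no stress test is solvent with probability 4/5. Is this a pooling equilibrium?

No

At the pooled signal (stress test) the regulator holds the prior 2/5 and pays 2/5·185 + 3/5·100 = 134. Off-path (no stress test) belief 4/5 gives 4/5·185 + 1/5·100 = 168.
Solvent: stress test gives 134 − 38 = 96; no stress test gives 168 − 0 = 168. Deviates. ✗
Distressed: stress test gives 134 − 97 = 37; no stress test gives 168 − 0 = 168. Deviates. ✗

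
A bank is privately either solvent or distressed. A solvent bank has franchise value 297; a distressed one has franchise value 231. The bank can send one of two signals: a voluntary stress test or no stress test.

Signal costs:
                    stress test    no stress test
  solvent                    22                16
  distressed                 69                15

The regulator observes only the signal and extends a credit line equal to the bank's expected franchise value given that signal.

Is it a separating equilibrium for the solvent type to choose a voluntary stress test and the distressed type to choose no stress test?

Under separation the regulator infers type exactly: stress test → solvent (pays 297), no stress test → distressed (pays 231).
Solvent: stress test gives 297 − 22 = 275; no stress test gives 231 − 16 = 215. No deviation. ✓
Distressed: no stress test gives 231 − 15 = 216; stress test gives 297 − 69 = 228. Would deviate. ✗

No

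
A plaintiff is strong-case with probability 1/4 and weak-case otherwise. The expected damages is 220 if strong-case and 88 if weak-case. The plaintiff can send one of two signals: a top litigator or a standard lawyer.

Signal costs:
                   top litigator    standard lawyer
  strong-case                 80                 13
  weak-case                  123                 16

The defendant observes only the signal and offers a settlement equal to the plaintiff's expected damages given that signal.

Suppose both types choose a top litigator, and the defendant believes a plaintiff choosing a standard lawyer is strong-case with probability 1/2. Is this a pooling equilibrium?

At the pooled signal (top litigator) the defendant holds the prior 1/4 and pays 1/4·220 + 3/4·88 = 121. Off-path (standard lawyer) belief 1/2 gives 1/2·220 + 1/2·88 = 154.
Strong-case: top litigator gives 121 − 80 = 41; standard lawyer gives 154 − 13 = 141. Deviates. ✗
Weak-case: top litigator gives 121 − 123 = -2; standard lawyer gives 154 − 16 = 138. Deviates. ✗

No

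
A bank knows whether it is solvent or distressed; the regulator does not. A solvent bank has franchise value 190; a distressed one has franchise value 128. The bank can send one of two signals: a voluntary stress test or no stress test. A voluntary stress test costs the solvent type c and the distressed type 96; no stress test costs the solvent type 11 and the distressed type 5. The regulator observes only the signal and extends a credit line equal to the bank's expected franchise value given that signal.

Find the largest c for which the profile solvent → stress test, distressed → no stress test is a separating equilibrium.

73

Under separation: stress test → solvent (pays 190); no stress test → distressed (pays 128).
Distressed: 128 − 5 = 123 ≥ 190 − 96 = 94. Holds regardless of c. ✓
Solvent: 190 − c ≥ 128 − 11, so c ≤ 190 − 117 = 73.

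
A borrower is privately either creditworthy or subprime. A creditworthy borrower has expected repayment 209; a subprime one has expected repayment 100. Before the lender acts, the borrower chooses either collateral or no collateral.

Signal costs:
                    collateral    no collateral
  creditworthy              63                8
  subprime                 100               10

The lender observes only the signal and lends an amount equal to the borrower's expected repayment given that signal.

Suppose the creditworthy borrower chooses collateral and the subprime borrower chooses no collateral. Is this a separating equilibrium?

No

If types separate, collateral earns payment 209 and no collateral earns 100.
Creditworthy: collateral gives 209 − 63 = 146; no collateral gives 100 − 8 = 92. No deviation. ✓
Subprime: no collateral gives 100 − 10 = 90; collateral gives 209 − 100 = 109. Would deviate. ✗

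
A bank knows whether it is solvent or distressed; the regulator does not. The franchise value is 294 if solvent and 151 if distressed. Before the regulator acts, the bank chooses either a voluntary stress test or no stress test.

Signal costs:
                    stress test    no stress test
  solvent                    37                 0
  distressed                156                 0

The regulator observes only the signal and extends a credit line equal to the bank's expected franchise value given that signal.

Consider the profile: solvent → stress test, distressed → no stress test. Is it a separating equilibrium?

Yes

If types separate, stress test earns payment 294 and no stress test earns 151.
Solvent: stress test gives 294 − 37 = 257; no stress test gives 151 − 0 = 151. No deviation. ✓
Distressed: no stress test gives 151 − 0 = 151; stress test gives 294 − 156 = 138. No deviation. ✓
Neither type gains from mimicking the other.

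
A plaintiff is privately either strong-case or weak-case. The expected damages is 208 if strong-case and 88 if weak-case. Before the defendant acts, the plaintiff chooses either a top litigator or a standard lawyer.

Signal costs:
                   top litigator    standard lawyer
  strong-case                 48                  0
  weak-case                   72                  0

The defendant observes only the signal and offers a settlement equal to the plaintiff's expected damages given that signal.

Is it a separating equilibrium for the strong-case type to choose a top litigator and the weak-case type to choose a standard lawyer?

Under separation the defendant infers type exactly: top litigator → strong-case (pays 208), standard lawyer → weak-case (pays 88).
Strong-case: top litigator gives 208 − 48 = 160; standard lawyer gives 88 − 0 = 88. No deviation. ✓
Weak-case: standard lawyer gives 88 − 0 = 88; top litigator gives 208 − 72 = 136. Would deviate. ✗

No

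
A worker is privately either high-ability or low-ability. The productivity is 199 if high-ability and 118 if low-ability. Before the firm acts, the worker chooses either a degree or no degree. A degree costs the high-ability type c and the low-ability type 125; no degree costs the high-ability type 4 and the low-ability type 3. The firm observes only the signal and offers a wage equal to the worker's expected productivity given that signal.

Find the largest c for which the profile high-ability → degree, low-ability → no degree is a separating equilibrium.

Under separation: degree → high-ability (pays 199); no degree → low-ability (pays 118).
Low-ability: 118 − 3 = 115 ≥ 199 − 125 = 74. Holds regardless of c. ✓
High-ability: 199 − c ≥ 118 − 4, so c ≤ 199 − 114 = 85.

85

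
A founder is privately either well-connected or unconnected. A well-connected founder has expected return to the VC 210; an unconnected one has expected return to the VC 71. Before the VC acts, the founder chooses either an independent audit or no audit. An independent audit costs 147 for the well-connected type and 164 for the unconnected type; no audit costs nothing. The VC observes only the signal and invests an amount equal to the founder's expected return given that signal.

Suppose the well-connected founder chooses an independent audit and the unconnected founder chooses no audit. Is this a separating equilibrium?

Under separation the VC infers type exactly: audit → well-connected (pays 210), no audit → unconnected (pays 71).
Well-connected: audit gives 210 − 147 = 63; no audit gives 71 − 0 = 71. Would deviate. ✗
Unconnected: no audit gives 71 − 0 = 71; audit gives 210 − 164 = 46. No deviation. ✓

No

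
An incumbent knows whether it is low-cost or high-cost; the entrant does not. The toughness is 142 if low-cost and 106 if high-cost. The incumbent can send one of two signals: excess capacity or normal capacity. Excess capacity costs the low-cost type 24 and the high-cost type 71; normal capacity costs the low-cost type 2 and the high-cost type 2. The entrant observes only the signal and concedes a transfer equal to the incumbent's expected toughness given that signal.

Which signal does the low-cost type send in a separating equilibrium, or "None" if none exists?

excess capacity

Try low-cost → excess capacity, high-cost → normal capacity:
  Under separation the entrant infers type exactly: excess capacity → low-cost (pays 142), normal capacity → high-cost (pays 106).
  Low-cost: excess capacity gives 142 − 24 = 118; normal capacity gives 106 − 2 = 104. No deviation. ✓
  High-cost: normal capacity gives 106 − 2 = 104; excess capacity gives 142 − 71 = 71. No deviation. ✓
Both hold — the low-cost type sends excess capacity.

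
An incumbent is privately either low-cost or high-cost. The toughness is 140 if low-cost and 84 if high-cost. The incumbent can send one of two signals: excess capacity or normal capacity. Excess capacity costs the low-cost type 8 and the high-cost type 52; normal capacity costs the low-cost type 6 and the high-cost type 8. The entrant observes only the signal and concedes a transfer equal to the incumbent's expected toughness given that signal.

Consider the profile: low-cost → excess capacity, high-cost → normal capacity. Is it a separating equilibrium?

Under separation the entrant infers type exactly: excess capacity → low-cost (pays 140), normal capacity → high-cost (pays 84).
Low-cost: excess capacity gives 140 − 8 = 132; normal capacity gives 84 − 6 = 78. No deviation. ✓
High-cost: normal capacity gives 84 − 8 = 76; excess capacity gives 140 − 52 = 88. Would deviate. ✗

No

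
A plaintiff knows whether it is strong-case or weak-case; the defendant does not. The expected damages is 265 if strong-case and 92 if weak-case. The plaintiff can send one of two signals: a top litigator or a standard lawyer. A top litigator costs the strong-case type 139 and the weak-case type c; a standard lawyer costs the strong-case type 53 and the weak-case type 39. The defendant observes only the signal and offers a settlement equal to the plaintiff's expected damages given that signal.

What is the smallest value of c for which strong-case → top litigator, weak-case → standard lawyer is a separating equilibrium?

Under separation: top litigator → strong-case (pays 265); standard lawyer → weak-case (pays 92).
Strong-case: 265 − 139 = 126 ≥ 92 − 53 = 39. Holds regardless of c. ✓
Weak-case: 92 − 39 ≥ 265 − c, so c ≥ 265 − 53 = 212.

212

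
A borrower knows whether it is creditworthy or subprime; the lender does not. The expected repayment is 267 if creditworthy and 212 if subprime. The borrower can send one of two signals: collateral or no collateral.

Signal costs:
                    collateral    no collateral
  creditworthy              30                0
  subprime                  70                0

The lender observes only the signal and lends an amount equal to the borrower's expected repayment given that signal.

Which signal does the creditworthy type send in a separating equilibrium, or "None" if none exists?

Try creditworthy → collateral, subprime → no collateral:
  If types separate, collateral earns payment 267 and no collateral earns 212.
  Creditworthy: collateral gives 267 − 30 = 237; no collateral gives 212 − 0 = 212. No deviation. ✓
  Subprime: no collateral gives 212 − 0 = 212; collateral gives 267 − 70 = 197. No deviation. ✓
Both hold — the creditworthy type sends collateral.

collateral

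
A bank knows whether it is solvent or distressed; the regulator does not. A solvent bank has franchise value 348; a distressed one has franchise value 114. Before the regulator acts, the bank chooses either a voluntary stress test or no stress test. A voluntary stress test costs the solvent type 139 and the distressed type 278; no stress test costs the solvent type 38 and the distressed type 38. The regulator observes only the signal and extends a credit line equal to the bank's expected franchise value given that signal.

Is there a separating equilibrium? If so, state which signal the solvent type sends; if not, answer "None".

stress test

Try solvent → stress test, distressed → no stress test:
  If types separate, stress test earns payment 348 and no stress test earns 114.
  Solvent: stress test gives 348 − 139 = 209; no stress test gives 114 − 38 = 76. No deviation. ✓
  Distressed: no stress test gives 114 − 38 = 76; stress test gives 348 − 278 = 70. No deviation. ✓
Both hold — the solvent type sends stress test.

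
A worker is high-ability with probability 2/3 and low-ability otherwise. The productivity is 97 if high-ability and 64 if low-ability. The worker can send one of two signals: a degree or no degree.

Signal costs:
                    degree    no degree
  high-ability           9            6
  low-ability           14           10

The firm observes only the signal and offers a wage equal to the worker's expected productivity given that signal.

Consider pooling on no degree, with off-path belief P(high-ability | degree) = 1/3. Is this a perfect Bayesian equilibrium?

Yes

At the pooled signal (no degree) the firm holds the prior 2/3 and pays 2/3·97 + 1/3·64 = 86. Off-path (degree) belief 1/3 gives 1/3·97 + 2/3·64 = 75.
High-ability: no degree gives 86 − 6 = 80; degree gives 75 − 9 = 66. Stays. ✓
Low-ability: no degree gives 86 − 10 = 76; degree gives 75 − 14 = 61. Stays. ✓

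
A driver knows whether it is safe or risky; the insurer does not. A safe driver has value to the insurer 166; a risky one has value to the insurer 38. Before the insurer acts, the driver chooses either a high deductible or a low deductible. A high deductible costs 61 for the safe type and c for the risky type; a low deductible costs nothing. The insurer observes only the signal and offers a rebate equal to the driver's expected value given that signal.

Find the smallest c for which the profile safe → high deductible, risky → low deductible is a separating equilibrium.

128

Under separation: high deductible → safe (pays 166); low deductible → risky (pays 38).
Safe: 166 − 61 = 105 ≥ 38 − 0 = 38. Holds regardless of c. ✓
Risky: 38 − 0 ≥ 166 − c, so c ≥ 166 − 38 = 128.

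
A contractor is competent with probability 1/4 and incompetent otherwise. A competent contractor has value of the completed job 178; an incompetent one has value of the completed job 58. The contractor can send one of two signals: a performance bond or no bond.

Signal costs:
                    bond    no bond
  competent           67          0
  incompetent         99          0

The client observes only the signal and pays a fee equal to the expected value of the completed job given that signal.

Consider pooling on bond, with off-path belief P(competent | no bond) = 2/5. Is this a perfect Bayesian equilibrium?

On the equilibrium path (bond) the client holds the prior 1/4 and pays 1/4·178 + 3/4·58 = 88. Off-path (no bond) belief 2/5 gives 2/5·178 + 3/5·58 = 106.
Competent: bond gives 88 − 67 = 21; no bond gives 106 − 0 = 106. Deviates. ✗
Incompetent: bond gives 88 − 99 = -11; no bond gives 106 − 0 = 106. Deviates. ✗

No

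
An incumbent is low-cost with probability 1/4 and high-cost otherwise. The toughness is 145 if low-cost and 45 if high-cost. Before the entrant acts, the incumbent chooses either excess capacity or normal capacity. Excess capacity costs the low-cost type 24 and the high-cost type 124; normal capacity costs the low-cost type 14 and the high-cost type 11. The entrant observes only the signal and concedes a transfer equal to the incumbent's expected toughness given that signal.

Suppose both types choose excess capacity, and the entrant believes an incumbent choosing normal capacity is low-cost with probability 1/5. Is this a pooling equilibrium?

No

At the pooled signal (excess capacity) the entrant holds the prior 1/4 and pays 1/4·145 + 3/4·45 = 70. Off-path (normal capacity) belief 1/5 gives 1/5·145 + 4/5·45 = 65.
Low-cost: excess capacity gives 70 − 24 = 46; normal capacity gives 65 − 14 = 51. Deviates. ✗
High-cost: excess capacity gives 70 − 124 = -54; normal capacity gives 65 − 11 = 54. Deviates. ✗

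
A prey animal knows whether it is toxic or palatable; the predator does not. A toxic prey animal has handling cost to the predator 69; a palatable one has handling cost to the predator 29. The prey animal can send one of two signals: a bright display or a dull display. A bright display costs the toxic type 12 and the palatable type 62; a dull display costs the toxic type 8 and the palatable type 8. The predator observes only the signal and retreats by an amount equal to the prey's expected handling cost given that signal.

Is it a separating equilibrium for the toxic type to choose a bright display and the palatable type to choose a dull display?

Yes

Under separation the predator infers type exactly: bright display → toxic (pays 69), dull display → palatable (pays 29).
Toxic: bright display gives 69 − 12 = 57; dull display gives 29 − 8 = 21. No deviation. ✓
Palatable: dull display gives 29 − 8 = 21; bright display gives 69 − 62 = 7. No deviation. ✓
Both incentive constraints hold.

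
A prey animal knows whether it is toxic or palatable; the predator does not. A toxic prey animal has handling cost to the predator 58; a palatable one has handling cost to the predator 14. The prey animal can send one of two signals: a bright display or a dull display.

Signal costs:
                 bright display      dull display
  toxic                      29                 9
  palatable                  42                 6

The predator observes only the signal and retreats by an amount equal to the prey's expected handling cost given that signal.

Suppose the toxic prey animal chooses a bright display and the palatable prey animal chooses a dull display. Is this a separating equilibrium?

No

If types separate, bright display earns payment 58 and dull display earns 14.
Toxic: bright display gives 58 − 29 = 29; dull display gives 14 − 9 = 5. No deviation. ✓
Palatable: dull display gives 14 − 6 = 8; bright display gives 58 − 42 = 16. Would deviate. ✗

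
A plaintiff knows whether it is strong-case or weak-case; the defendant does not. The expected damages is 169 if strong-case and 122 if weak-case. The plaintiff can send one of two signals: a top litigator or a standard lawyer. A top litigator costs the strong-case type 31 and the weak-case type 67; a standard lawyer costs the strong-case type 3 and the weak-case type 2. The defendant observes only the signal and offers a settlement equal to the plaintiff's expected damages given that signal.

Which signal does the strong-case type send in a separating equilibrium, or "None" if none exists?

Try strong-case → top litigator, weak-case → standard lawyer:
  If types separate, top litigator earns payment 169 and standard lawyer earns 122.
  Strong-case: top litigator gives 169 − 31 = 138; standard lawyer gives 122 − 3 = 119. No deviation. ✓
  Weak-case: standard lawyer gives 122 − 2 = 120; top litigator gives 169 − 67 = 102. No deviation. ✓
Both hold — the strong-case type sends top litigator.

top litigator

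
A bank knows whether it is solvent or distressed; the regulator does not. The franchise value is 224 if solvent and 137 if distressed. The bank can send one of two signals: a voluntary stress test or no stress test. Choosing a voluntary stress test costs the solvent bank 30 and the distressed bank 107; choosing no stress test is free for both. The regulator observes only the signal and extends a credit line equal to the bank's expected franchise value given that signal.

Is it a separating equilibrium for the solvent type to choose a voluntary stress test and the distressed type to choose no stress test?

Yes

If types separate, stress test earns payment 224 and no stress test earns 137.
Solvent: stress test gives 224 − 30 = 194; no stress test gives 137 − 0 = 137. No deviation. ✓
Distressed: no stress test gives 137 − 0 = 137; stress test gives 224 − 107 = 117. No deviation. ✓
Both incentive constraints hold.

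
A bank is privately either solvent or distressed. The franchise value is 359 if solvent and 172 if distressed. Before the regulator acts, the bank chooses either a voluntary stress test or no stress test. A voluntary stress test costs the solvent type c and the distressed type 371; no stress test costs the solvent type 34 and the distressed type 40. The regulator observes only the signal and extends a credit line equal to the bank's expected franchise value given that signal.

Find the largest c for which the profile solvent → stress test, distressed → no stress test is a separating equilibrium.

221

Under separation: stress test → solvent (pays 359); no stress test → distressed (pays 172).
Distressed: 172 − 40 = 132 ≥ 359 − 371 = -12. Holds regardless of c. ✓
Solvent: 359 − c ≥ 172 − 34, so c ≤ 359 − 138 = 221.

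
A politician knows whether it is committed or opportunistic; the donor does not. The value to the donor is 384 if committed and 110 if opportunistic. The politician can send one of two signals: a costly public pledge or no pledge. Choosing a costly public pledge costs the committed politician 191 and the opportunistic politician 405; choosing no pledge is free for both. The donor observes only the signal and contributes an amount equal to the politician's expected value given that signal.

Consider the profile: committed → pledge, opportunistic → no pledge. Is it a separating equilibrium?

If types separate, pledge earns payment 384 and no pledge earns 110.
Committed: pledge gives 384 − 191 = 193; no pledge gives 110 − 0 = 110. No deviation. ✓
Opportunistic: no pledge gives 110 − 0 = 110; pledge gives 384 − 405 = -21. No deviation. ✓
Both incentive constraints hold.

Yes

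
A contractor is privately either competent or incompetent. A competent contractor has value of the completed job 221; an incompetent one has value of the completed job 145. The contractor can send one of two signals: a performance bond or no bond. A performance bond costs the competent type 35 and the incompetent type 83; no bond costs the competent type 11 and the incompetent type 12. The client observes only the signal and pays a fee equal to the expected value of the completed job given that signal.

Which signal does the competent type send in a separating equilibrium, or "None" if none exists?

Try competent → bond, incompetent → no bond:
  If types separate, bond earns payment 221 and no bond earns 145.
  Competent: bond gives 221 − 35 = 186; no bond gives 145 − 11 = 134. No deviation. ✓
  Incompetent: no bond gives 145 − 12 = 133; bond gives 221 − 83 = 138. Would deviate. ✗
Try competent → no bond, incompetent → bond:
  If types separate, no bond earns payment 221 and bond earns 145.
  Competent: no bond gives 221 − 11 = 210; bond gives 145 − 35 = 110. No deviation. ✓
  Incompetent: bond gives 145 − 83 = 62; no bond gives 221 − 12 = 209. Would deviate. ✗
Neither assignment is incentive-compatible.

None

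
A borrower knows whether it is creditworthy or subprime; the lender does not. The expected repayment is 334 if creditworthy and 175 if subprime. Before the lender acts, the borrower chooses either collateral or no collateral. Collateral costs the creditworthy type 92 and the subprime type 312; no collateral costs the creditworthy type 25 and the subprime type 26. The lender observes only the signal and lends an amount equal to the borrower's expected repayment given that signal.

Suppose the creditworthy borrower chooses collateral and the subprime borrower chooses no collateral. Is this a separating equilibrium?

If types separate, collateral earns payment 334 and no collateral earns 175.
Creditworthy: collateral gives 334 − 92 = 242; no collateral gives 175 − 25 = 150. No deviation. ✓
Subprime: no collateral gives 175 − 26 = 149; collateral gives 334 − 312 = 22. No deviation. ✓
Both incentive constraints hold.

Yes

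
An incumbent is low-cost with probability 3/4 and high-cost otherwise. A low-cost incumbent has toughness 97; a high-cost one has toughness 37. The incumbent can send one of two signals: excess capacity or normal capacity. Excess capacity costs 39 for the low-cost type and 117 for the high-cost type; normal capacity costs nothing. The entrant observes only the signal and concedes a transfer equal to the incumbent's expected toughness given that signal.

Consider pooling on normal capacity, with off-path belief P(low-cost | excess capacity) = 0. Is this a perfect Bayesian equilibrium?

On the equilibrium path (normal capacity) the entrant holds the prior 3/4 and pays 3/4·97 + 1/4·37 = 82. Off-path (excess capacity) belief 0 gives 0·97 + 1·37 = 37.
Low-cost: normal capacity gives 82 − 0 = 82; excess capacity gives 37 − 39 = -2. Stays. ✓
High-cost: normal capacity gives 82 − 0 = 82; excess capacity gives 37 − 117 = -80. Stays. ✓
Beliefs are Bayes-consistent on-path and both types best-respond.

Yes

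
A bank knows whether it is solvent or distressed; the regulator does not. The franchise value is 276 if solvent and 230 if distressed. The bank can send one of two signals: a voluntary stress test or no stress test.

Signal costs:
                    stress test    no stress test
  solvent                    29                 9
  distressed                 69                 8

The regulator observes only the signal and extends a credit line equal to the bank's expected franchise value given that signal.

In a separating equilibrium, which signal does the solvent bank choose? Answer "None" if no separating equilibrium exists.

Try solvent → stress test, distressed → no stress test:
  If types separate, stress test earns payment 276 and no stress test earns 230.
  Solvent: stress test gives 276 − 29 = 247; no stress test gives 230 − 9 = 221. No deviation. ✓
  Distressed: no stress test gives 230 − 8 = 222; stress test gives 276 − 69 = 207. No deviation. ✓
Both hold — the solvent type sends stress test.

stress test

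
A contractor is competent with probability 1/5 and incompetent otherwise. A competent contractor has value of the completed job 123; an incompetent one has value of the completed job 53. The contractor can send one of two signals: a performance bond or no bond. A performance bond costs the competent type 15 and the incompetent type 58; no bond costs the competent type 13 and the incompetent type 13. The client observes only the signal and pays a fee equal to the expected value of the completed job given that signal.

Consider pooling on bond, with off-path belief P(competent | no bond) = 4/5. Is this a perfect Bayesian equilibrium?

At the pooled signal (bond) the client holds the prior 1/5 and pays 1/5·123 + 4/5·53 = 67. Off-path (no bond) belief 4/5 gives 4/5·123 + 1/5·53 = 109.
Competent: bond gives 67 − 15 = 52; no bond gives 109 − 13 = 96. Deviates. ✗
Incompetent: bond gives 67 − 58 = 9; no bond gives 109 − 13 = 96. Deviates. ✗

No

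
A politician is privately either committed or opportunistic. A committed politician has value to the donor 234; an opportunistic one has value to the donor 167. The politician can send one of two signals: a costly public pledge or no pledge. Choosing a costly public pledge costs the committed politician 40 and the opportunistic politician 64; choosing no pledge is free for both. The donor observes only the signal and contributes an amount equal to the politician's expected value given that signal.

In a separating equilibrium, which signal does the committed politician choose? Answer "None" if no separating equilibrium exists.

None

Try committed → pledge, opportunistic → no pledge:
  Under separation the donor infers type exactly: pledge → committed (pays 234), no pledge → opportunistic (pays 167).
  Committed: pledge gives 234 − 40 = 194; no pledge gives 167 − 0 = 167. No deviation. ✓
  Opportunistic: no pledge gives 167 − 0 = 167; pledge gives 234 − 64 = 170. Would deviate. ✗
Try committed → no pledge, opportunistic → pledge:
  Under separation the donor infers type exactly: no pledge → committed (pays 234), pledge → opportunistic (pays 167).
  Committed: no pledge gives 234 − 0 = 234; pledge gives 167 − 40 = 127. No deviation. ✓
  Opportunistic: pledge gives 167 − 64 = 103; no pledge gives 234 − 0 = 234. Would deviate. ✗
Neither assignment is incentive-compatible.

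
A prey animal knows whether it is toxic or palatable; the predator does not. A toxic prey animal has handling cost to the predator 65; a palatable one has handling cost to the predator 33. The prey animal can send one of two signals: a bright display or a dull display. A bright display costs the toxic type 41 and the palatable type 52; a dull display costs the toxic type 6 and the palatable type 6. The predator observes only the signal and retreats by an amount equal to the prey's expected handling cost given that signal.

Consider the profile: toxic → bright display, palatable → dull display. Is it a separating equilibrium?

Under separation the predator infers type exactly: bright display → toxic (pays 65), dull display → palatable (pays 33).
Toxic: bright display gives 65 − 41 = 24; dull display gives 33 − 6 = 27. Would deviate. ✗
Palatable: dull display gives 33 − 6 = 27; bright display gives 65 − 52 = 13. No deviation. ✓

No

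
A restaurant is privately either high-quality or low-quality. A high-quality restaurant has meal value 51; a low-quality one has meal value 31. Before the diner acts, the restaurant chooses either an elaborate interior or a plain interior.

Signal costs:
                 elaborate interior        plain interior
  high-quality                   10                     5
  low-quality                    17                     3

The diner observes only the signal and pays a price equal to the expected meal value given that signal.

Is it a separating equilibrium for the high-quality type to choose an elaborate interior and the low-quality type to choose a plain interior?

No

If types separate, elaborate interior earns payment 51 and plain interior earns 31.
High-quality: elaborate interior gives 51 − 10 = 41; plain interior gives 31 − 5 = 26. No deviation. ✓
Low-quality: plain interior gives 31 − 3 = 28; elaborate interior gives 51 − 17 = 34. Would deviate. ✗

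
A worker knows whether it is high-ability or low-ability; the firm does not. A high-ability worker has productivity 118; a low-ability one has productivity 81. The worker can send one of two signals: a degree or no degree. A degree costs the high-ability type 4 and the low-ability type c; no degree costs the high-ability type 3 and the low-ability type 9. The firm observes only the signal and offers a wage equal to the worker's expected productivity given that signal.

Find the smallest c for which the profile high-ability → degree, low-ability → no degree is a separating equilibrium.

46

Under separation: degree → high-ability (pays 118); no degree → low-ability (pays 81).
High-ability: 118 − 4 = 114 ≥ 81 − 3 = 78. Holds regardless of c. ✓
Low-ability: 81 − 9 ≥ 118 − c, so c ≥ 118 − 72 = 46.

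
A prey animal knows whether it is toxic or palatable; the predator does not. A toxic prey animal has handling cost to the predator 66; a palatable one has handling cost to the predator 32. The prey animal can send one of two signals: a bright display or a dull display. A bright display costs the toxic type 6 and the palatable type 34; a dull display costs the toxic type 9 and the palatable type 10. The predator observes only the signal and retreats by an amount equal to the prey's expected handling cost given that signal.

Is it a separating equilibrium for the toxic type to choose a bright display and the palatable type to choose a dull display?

Under separation the predator infers type exactly: bright display → toxic (pays 66), dull display → palatable (pays 32).
Toxic: bright display gives 66 − 6 = 60; dull display gives 32 − 9 = 23. No deviation. ✓
Palatable: dull display gives 32 − 10 = 22; bright display gives 66 − 34 = 32. Would deviate. ✗

No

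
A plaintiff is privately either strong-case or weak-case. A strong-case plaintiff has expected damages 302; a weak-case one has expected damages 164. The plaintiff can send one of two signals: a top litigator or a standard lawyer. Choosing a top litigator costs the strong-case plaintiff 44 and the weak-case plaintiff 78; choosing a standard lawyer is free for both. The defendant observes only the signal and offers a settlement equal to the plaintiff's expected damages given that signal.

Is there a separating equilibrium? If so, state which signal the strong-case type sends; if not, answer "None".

Try strong-case → top litigator, weak-case → standard lawyer:
  Under separation the defendant infers type exactly: top litigator → strong-case (pays 302), standard lawyer → weak-case (pays 164).
  Strong-case: top litigator gives 302 − 44 = 258; standard lawyer gives 164 − 0 = 164. No deviation. ✓
  Weak-case: standard lawyer gives 164 − 0 = 164; top litigator gives 302 − 78 = 224. Would deviate. ✗
Try strong-case → standard lawyer, weak-case → top litigator:
  Under separation the defendant infers type exactly: standard lawyer → strong-case (pays 302), top litigator → weak-case (pays 164).
  Strong-case: standard lawyer gives 302 − 0 = 302; top litigator gives 164 − 44 = 120. No deviation. ✓
  Weak-case: top litigator gives 164 − 78 = 86; standard lawyer gives 302 − 0 = 302. Would deviate. ✗
Neither assignment is incentive-compatible.

None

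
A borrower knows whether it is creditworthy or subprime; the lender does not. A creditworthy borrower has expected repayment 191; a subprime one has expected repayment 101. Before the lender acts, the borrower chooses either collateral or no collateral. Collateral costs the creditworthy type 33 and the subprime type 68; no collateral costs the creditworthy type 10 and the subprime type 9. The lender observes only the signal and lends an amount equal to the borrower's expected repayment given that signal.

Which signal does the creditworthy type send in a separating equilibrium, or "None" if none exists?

None

Try creditworthy → collateral, subprime → no collateral:
  If types separate, collateral earns payment 191 and no collateral earns 101.
  Creditworthy: collateral gives 191 − 33 = 158; no collateral gives 101 − 10 = 91. No deviation. ✓
  Subprime: no collateral gives 101 − 9 = 92; collateral gives 191 − 68 = 123. Would deviate. ✗
Try creditworthy → no collateral, subprime → collateral:
  If types separate, no collateral earns payment 191 and collateral earns 101.
  Creditworthy: no collateral gives 191 − 10 = 181; collateral gives 101 − 33 = 68. No deviation. ✓
  Subprime: collateral gives 101 − 68 = 33; no collateral gives 191 − 9 = 182. Would deviate. ✗
Neither assignment is incentive-compatible.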